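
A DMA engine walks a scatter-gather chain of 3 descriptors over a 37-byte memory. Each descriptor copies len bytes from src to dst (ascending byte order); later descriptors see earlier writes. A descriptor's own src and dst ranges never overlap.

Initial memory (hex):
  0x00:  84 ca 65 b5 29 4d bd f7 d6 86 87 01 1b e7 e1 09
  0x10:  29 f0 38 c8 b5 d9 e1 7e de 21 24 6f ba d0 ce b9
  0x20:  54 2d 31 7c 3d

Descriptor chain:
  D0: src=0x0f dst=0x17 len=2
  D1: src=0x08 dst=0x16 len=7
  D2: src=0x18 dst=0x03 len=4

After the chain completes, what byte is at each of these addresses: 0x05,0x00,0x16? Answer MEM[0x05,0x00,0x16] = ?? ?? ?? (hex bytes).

MEM[0x05,0x00,0x16] = 1b 84 d6

D0: mem[0x17..0x18] <- [09 29]
D1: mem[0x16..0x1c] <- [d6 86 87 01 1b e7 e1]
D2: mem[0x03..0x06] <- [87 01 1b e7]
query mem[0x05]=0x1b, mem[0x00]=0x84, mem[0x16]=0xd6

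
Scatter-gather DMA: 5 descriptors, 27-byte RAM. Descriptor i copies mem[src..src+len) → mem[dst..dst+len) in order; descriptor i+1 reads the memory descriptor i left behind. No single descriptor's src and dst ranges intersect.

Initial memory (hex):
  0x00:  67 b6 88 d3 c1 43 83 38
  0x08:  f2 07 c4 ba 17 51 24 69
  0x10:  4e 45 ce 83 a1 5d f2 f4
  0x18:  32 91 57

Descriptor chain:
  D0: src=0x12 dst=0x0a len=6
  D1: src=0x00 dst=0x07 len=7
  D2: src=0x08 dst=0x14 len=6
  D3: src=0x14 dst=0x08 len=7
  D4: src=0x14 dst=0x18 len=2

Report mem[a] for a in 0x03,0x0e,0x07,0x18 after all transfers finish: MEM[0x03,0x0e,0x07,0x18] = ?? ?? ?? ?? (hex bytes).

MEM[0x03,0x0e,0x07,0x18] = d3 57 67 b6

#0 dst[0x0a+6] := {0xce,0x83,0xa1,0x5d,0xf2,0xf4}
#1 dst[0x07+7] := {0x67,0xb6,0x88,0xd3,0xc1,0x43,0x83}
#2 dst[0x14+6] := {0xb6,0x88,0xd3,0xc1,0x43,0x83}
#3 dst[0x08+7] := {0xb6,0x88,0xd3,0xc1,0x43,0x83,0x57}
#4 dst[0x18+2] := {0xb6,0x88}
query mem[0x03]=0xd3, mem[0x0e]=0x57, mem[0x07]=0x67, mem[0x18]=0xb6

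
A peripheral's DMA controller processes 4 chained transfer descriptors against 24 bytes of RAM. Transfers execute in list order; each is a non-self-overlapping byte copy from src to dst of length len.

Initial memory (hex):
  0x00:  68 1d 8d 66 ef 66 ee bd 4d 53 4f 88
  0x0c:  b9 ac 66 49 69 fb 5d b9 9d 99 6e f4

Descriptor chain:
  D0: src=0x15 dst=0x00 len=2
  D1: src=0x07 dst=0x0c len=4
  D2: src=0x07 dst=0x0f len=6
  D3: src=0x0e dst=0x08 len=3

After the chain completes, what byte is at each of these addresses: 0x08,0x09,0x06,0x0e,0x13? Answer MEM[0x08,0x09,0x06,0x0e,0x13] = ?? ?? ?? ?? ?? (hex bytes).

MEM[0x08,0x09,0x06,0x0e,0x13] = 53 bd ee 53 88

  after D0: wrote 2B at 0x00 = 996e
  after D1: wrote 4B at 0x0c = bd4d534f
  after D2: wrote 6B at 0x0f = bd4d534f88bd
  after D3: wrote 3B at 0x08 = 53bd4d
query mem[0x08]=0x53, mem[0x09]=0xbd, mem[0x06]=0xee, mem[0x0e]=0x53, mem[0x13]=0x88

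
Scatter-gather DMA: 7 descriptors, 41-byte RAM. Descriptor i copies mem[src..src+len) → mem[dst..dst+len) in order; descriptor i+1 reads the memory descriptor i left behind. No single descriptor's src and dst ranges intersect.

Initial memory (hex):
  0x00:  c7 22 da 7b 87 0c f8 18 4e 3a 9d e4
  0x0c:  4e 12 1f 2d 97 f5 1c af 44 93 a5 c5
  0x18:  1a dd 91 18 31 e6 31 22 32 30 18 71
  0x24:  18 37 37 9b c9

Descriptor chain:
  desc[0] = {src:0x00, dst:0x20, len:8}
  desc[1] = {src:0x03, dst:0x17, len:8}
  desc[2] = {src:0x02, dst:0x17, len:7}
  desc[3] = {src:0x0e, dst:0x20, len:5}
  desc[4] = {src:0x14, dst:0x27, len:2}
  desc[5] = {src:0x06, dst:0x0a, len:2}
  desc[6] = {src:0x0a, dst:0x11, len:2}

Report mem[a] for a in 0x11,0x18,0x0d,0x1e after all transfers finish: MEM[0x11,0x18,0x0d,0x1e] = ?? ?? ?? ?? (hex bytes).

MEM[0x11,0x18,0x0d,0x1e] = f8 7b 12 9d

#0 dst[0x20+8] := {0xc7,0x22,0xda,0x7b,0x87,0x0c,0xf8,0x18}
#1 dst[0x17+8] := {0x7b,0x87,0x0c,0xf8,0x18,0x4e,0x3a,0x9d}
#2 dst[0x17+7] := {0xda,0x7b,0x87,0x0c,0xf8,0x18,0x4e}
#3 dst[0x20+5] := {0x1f,0x2d,0x97,0xf5,0x1c}
#4 dst[0x27+2] := {0x44,0x93}
#5 dst[0x0a+2] := {0xf8,0x18}
#6 dst[0x11+2] := {0xf8,0x18}
query mem[0x11]=0xf8, mem[0x18]=0x7b, mem[0x0d]=0x12, mem[0x1e]=0x9d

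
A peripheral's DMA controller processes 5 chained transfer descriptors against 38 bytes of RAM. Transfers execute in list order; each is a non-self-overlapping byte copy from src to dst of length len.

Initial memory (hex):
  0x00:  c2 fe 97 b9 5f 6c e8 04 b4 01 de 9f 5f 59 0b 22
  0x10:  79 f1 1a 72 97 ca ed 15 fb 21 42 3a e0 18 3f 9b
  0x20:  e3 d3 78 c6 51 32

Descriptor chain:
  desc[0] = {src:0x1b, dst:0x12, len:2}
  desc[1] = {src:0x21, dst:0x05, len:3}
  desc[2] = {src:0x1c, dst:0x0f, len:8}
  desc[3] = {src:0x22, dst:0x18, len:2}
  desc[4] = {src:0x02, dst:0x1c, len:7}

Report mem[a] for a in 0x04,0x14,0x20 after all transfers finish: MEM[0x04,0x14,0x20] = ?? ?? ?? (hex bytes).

MEM[0x04,0x14,0x20] = 5f d3 78

#0 dst[0x12+2] := {0x3a,0xe0}
#1 dst[0x05+3] := {0xd3,0x78,0xc6}
#2 dst[0x0f+8] := {0xe0,0x18,0x3f,0x9b,0xe3,0xd3,0x78,0xc6}
#3 dst[0x18+2] := {0x78,0xc6}
#4 dst[0x1c+7] := {0x97,0xb9,0x5f,0xd3,0x78,0xc6,0xb4}
query mem[0x04]=0x5f, mem[0x14]=0xd3, mem[0x20]=0x78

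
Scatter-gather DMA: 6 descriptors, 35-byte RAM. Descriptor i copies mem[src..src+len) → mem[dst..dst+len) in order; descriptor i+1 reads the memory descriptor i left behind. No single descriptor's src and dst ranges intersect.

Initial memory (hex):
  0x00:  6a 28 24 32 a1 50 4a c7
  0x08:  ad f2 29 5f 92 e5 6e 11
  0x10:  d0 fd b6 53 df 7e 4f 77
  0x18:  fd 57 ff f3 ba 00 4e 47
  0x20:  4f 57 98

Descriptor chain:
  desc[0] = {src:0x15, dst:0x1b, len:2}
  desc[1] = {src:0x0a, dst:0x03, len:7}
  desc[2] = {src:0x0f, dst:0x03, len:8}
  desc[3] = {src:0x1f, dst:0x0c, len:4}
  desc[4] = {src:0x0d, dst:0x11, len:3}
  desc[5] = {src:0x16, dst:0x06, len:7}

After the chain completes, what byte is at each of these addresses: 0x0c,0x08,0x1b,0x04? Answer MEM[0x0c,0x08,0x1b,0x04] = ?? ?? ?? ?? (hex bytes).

#0 dst[0x1b+2] := {0x7e,0x4f}
#1 dst[0x03+7] := {0x29,0x5f,0x92,0xe5,0x6e,0x11,0xd0}
#2 dst[0x03+8] := {0x11,0xd0,0xfd,0xb6,0x53,0xdf,0x7e,0x4f}
#3 dst[0x0c+4] := {0x47,0x4f,0x57,0x98}
#4 dst[0x11+3] := {0x4f,0x57,0x98}
#5 dst[0x06+7] := {0x4f,0x77,0xfd,0x57,0xff,0x7e,0x4f}
query mem[0x0c]=0x4f, mem[0x08]=0xfd, mem[0x1b]=0x7e, mem[0x04]=0xd0

MEM[0x0c,0x08,0x1b,0x04] = 4f fd 7e d0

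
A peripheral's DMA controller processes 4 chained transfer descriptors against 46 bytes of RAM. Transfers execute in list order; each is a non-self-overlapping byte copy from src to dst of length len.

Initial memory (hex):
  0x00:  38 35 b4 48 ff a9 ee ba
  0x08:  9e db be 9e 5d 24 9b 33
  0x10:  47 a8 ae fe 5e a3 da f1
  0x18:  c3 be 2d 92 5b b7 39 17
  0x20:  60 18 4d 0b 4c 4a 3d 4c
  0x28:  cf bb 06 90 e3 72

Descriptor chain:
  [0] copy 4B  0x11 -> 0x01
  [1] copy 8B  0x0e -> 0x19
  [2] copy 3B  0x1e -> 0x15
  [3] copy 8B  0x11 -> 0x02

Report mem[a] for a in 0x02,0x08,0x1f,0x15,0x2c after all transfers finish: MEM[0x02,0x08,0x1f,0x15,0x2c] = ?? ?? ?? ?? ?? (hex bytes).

  after D0: wrote 4B at 0x01 = a8aefe5e
  after D1: wrote 8B at 0x19 = 9b3347a8aefe5ea3
  after D2: wrote 3B at 0x15 = fe5ea3
  after D3: wrote 8B at 0x02 = a8aefe5efe5ea3c3
query mem[0x02]=0xa8, mem[0x08]=0xa3, mem[0x1f]=0x5e, mem[0x15]=0xfe, mem[0x2c]=0xe3

MEM[0x02,0x08,0x1f,0x15,0x2c] = a8 a3 5e fe e3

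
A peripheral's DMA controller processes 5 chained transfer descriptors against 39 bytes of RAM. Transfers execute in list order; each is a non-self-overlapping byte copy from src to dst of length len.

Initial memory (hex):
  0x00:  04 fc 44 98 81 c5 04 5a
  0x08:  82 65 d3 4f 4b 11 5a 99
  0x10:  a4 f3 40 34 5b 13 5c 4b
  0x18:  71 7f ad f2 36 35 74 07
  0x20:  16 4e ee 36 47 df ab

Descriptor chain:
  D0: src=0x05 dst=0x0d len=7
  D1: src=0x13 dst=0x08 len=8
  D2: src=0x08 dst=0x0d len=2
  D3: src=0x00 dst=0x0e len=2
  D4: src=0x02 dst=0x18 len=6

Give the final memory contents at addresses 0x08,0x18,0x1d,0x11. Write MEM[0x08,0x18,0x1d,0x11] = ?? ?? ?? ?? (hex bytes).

#0 dst[0x0d+7] := {0xc5,0x04,0x5a,0x82,0x65,0xd3,0x4f}
#1 dst[0x08+8] := {0x4f,0x5b,0x13,0x5c,0x4b,0x71,0x7f,0xad}
#2 dst[0x0d+2] := {0x4f,0x5b}
#3 dst[0x0e+2] := {0x04,0xfc}
#4 dst[0x18+6] := {0x44,0x98,0x81,0xc5,0x04,0x5a}
query mem[0x08]=0x4f, mem[0x18]=0x44, mem[0x1d]=0x5a, mem[0x11]=0x65

MEM[0x08,0x18,0x1d,0x11] = 4f 44 5a 65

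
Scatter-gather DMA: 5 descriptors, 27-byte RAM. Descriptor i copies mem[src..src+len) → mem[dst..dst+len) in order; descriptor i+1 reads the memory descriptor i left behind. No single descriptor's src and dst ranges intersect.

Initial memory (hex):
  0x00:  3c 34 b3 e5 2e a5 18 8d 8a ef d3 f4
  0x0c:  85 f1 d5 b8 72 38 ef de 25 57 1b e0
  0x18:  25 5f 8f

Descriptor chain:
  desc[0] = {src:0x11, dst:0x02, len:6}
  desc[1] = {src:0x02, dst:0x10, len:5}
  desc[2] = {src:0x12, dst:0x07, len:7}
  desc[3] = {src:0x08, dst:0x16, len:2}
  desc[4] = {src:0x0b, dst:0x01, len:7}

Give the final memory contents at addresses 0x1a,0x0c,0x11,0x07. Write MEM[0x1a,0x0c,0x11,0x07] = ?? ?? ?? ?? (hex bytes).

D0: mem[0x02..0x07] <- [38 ef de 25 57 1b]
D1: mem[0x10..0x14] <- [38 ef de 25 57]
D2: mem[0x07..0x0d] <- [de 25 57 57 1b e0 25]
D3: mem[0x16..0x17] <- [25 57]
D4: mem[0x01..0x07] <- [1b e0 25 d5 b8 38 ef]
query mem[0x1a]=0x8f, mem[0x0c]=0xe0, mem[0x11]=0xef, mem[0x07]=0xef

MEM[0x1a,0x0c,0x11,0x07] = 8f e0 ef ef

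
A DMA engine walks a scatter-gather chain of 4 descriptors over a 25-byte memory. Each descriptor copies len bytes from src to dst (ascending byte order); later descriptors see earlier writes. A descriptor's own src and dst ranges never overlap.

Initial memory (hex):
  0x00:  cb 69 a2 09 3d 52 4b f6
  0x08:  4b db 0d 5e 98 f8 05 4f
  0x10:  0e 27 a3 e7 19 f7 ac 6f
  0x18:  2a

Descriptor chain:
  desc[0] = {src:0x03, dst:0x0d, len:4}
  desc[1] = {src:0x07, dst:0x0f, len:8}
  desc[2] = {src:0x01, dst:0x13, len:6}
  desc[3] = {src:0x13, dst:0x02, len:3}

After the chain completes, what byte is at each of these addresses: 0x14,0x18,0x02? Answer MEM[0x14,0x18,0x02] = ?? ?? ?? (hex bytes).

D0: mem[0x0d..0x10] <- [09 3d 52 4b]
D1: mem[0x0f..0x16] <- [f6 4b db 0d 5e 98 09 3d]
D2: mem[0x13..0x18] <- [69 a2 09 3d 52 4b]
D3: mem[0x02..0x04] <- [69 a2 09]
query mem[0x14]=0xa2, mem[0x18]=0x4b, mem[0x02]=0x69

MEM[0x14,0x18,0x02] = a2 4b 69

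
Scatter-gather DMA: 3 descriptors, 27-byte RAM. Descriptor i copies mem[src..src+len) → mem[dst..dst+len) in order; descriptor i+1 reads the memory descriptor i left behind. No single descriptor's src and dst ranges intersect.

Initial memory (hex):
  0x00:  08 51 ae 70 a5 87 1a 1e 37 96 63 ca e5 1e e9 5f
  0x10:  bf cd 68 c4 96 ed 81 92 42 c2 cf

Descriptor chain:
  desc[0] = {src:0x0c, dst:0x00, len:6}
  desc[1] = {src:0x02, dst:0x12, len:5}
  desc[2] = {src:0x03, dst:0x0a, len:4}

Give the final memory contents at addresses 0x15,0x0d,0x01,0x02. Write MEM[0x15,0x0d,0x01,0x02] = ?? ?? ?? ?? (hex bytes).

MEM[0x15,0x0d,0x01,0x02] = cd 1a 1e e9

  after D0: wrote 6B at 0x00 = e51ee95fbfcd
  after D1: wrote 5B at 0x12 = e95fbfcd1a
  after D2: wrote 4B at 0x0a = 5fbfcd1a
query mem[0x15]=0xcd, mem[0x0d]=0x1a, mem[0x01]=0x1e, mem[0x02]=0xe9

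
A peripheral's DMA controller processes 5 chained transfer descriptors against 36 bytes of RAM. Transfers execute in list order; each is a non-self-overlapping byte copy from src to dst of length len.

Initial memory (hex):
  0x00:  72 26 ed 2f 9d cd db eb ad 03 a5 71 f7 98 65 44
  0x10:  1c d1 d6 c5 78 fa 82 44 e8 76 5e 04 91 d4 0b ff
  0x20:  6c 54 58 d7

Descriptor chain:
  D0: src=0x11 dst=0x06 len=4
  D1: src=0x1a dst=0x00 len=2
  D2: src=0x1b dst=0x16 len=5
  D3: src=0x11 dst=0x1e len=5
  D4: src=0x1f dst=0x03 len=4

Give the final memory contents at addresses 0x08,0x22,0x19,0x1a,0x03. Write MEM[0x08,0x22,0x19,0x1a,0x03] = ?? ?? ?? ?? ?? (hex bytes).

  after D0: wrote 4B at 0x06 = d1d6c578
  after D1: wrote 2B at 0x00 = 5e04
  after D2: wrote 5B at 0x16 = 0491d40bff
  after D3: wrote 5B at 0x1e = d1d6c578fa
  after D4: wrote 4B at 0x03 = d6c578fa
query mem[0x08]=0xc5, mem[0x22]=0xfa, mem[0x19]=0x0b, mem[0x1a]=0xff, mem[0x03]=0xd6

MEM[0x08,0x22,0x19,0x1a,0x03] = c5 fa 0b ff d6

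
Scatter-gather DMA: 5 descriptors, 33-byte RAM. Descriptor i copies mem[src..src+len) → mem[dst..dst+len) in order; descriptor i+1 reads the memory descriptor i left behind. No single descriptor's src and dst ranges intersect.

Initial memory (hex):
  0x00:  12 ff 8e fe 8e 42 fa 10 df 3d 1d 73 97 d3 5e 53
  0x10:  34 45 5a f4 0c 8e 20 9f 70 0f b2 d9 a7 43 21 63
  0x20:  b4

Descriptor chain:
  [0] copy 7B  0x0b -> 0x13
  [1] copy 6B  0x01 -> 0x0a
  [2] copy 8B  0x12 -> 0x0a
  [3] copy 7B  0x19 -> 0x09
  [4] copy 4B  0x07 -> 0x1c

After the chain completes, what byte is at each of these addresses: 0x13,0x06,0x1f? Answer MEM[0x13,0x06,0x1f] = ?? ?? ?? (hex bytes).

MEM[0x13,0x06,0x1f] = 73 fa b2

  after D0: wrote 7B at 0x13 = 7397d35e533445
  after D1: wrote 6B at 0x0a = ff8efe8e42fa
  after D2: wrote 8B at 0x0a = 5a7397d35e533445
  after D3: wrote 7B at 0x09 = 45b2d9a7432163
  after D4: wrote 4B at 0x1c = 10df45b2
query mem[0x13]=0x73, mem[0x06]=0xfa, mem[0x1f]=0xb2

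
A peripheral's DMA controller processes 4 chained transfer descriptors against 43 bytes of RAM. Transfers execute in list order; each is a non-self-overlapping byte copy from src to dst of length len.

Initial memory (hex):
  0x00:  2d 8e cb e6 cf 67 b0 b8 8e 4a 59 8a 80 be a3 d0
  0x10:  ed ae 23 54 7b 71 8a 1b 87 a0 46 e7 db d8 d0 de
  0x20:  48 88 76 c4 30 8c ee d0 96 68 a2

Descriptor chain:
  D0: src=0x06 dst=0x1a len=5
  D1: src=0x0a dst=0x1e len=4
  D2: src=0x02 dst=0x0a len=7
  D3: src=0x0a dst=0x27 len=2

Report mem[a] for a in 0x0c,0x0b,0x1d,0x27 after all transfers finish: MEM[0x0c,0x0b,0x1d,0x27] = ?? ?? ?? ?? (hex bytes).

MEM[0x0c,0x0b,0x1d,0x27] = cf e6 4a cb

  after D0: wrote 5B at 0x1a = b0b88e4a59
  after D1: wrote 4B at 0x1e = 598a80be
  after D2: wrote 7B at 0x0a = cbe6cf67b0b88e
  after D3: wrote 2B at 0x27 = cbe6
query mem[0x0c]=0xcf, mem[0x0b]=0xe6, mem[0x1d]=0x4a, mem[0x27]=0xcb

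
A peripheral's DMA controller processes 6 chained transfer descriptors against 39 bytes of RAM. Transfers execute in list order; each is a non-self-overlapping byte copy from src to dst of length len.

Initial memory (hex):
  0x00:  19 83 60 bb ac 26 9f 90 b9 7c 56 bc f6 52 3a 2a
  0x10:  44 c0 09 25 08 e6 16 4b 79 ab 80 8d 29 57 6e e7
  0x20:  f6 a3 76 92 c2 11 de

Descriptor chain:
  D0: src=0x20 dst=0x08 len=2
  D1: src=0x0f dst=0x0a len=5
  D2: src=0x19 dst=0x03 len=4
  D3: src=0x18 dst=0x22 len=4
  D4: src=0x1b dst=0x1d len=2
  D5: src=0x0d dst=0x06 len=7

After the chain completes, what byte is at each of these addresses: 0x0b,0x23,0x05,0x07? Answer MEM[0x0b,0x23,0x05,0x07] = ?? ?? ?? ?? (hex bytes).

MEM[0x0b,0x23,0x05,0x07] = 09 ab 8d 25

  after D0: wrote 2B at 0x08 = f6a3
  after D1: wrote 5B at 0x0a = 2a44c00925
  after D2: wrote 4B at 0x03 = ab808d29
  after D3: wrote 4B at 0x22 = 79ab808d
  after D4: wrote 2B at 0x1d = 8d29
  after D5: wrote 7B at 0x06 = 09252a44c00925
query mem[0x0b]=0x09, mem[0x23]=0xab, mem[0x05]=0x8d, mem[0x07]=0x25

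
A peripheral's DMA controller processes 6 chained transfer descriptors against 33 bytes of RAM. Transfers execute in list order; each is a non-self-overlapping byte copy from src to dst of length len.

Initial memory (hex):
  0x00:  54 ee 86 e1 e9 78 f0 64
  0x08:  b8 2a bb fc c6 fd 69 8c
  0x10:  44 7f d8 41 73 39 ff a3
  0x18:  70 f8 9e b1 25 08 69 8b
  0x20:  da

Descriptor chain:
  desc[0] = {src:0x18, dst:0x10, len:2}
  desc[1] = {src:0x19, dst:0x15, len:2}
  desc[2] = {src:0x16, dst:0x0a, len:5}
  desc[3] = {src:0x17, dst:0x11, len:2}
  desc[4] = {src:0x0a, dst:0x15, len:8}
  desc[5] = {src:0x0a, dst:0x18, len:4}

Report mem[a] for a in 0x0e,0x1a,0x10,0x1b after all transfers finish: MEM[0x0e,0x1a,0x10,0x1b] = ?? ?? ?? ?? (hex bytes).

MEM[0x0e,0x1a,0x10,0x1b] = 9e 70 70 f8

#0 dst[0x10+2] := {0x70,0xf8}
#1 dst[0x15+2] := {0xf8,0x9e}
#2 dst[0x0a+5] := {0x9e,0xa3,0x70,0xf8,0x9e}
#3 dst[0x11+2] := {0xa3,0x70}
#4 dst[0x15+8] := {0x9e,0xa3,0x70,0xf8,0x9e,0x8c,0x70,0xa3}
#5 dst[0x18+4] := {0x9e,0xa3,0x70,0xf8}
query mem[0x0e]=0x9e, mem[0x1a]=0x70, mem[0x10]=0x70, mem[0x1b]=0xf8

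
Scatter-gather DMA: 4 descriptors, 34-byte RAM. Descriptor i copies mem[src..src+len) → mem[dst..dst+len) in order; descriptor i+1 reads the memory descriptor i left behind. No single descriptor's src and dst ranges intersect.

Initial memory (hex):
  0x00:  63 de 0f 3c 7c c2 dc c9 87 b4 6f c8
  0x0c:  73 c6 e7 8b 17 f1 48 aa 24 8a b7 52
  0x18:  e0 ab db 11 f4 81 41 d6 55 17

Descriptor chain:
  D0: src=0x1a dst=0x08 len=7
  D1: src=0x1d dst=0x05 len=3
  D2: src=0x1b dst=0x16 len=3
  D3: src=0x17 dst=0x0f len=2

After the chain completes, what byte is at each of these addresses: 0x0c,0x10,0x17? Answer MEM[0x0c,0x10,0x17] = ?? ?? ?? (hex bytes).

D0: mem[0x08..0x0e] <- [db 11 f4 81 41 d6 55]
D1: mem[0x05..0x07] <- [81 41 d6]
D2: mem[0x16..0x18] <- [11 f4 81]
D3: mem[0x0f..0x10] <- [f4 81]
query mem[0x0c]=0x41, mem[0x10]=0x81, mem[0x17]=0xf4

MEM[0x0c,0x10,0x17] = 41 81 f4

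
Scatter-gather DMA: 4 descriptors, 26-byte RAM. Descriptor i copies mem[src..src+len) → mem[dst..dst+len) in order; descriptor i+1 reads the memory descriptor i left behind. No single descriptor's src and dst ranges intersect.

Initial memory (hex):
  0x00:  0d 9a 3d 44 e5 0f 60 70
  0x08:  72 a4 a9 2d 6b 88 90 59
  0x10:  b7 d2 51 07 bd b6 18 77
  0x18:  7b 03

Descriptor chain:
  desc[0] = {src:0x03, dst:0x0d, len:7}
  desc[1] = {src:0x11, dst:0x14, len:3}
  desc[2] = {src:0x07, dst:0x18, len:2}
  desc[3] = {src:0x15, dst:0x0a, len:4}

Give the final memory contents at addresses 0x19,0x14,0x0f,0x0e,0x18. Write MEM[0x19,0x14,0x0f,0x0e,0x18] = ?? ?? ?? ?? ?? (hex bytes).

#0 dst[0x0d+7] := {0x44,0xe5,0x0f,0x60,0x70,0x72,0xa4}
#1 dst[0x14+3] := {0x70,0x72,0xa4}
#2 dst[0x18+2] := {0x70,0x72}
#3 dst[0x0a+4] := {0x72,0xa4,0x77,0x70}
query mem[0x19]=0x72, mem[0x14]=0x70, mem[0x0f]=0x0f, mem[0x0e]=0xe5, mem[0x18]=0x70

MEM[0x19,0x14,0x0f,0x0e,0x18] = 72 70 0f e5 70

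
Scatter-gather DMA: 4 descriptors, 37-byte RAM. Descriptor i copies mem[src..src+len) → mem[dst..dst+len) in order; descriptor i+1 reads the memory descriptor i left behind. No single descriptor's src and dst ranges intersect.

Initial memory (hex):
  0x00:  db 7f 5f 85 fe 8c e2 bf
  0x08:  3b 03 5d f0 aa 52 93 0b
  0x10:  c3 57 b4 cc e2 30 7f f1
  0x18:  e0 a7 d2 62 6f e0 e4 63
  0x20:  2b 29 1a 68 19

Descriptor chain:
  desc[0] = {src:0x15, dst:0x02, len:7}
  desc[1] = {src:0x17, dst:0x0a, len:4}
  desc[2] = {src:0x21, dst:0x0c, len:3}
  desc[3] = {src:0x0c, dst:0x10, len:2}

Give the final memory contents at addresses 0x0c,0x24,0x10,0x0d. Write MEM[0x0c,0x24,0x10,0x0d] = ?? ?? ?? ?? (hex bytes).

MEM[0x0c,0x24,0x10,0x0d] = 29 19 29 1a

#0 dst[0x02+7] := {0x30,0x7f,0xf1,0xe0,0xa7,0xd2,0x62}
#1 dst[0x0a+4] := {0xf1,0xe0,0xa7,0xd2}
#2 dst[0x0c+3] := {0x29,0x1a,0x68}
#3 dst[0x10+2] := {0x29,0x1a}
query mem[0x0c]=0x29, mem[0x24]=0x19, mem[0x10]=0x29, mem[0x0d]=0x1a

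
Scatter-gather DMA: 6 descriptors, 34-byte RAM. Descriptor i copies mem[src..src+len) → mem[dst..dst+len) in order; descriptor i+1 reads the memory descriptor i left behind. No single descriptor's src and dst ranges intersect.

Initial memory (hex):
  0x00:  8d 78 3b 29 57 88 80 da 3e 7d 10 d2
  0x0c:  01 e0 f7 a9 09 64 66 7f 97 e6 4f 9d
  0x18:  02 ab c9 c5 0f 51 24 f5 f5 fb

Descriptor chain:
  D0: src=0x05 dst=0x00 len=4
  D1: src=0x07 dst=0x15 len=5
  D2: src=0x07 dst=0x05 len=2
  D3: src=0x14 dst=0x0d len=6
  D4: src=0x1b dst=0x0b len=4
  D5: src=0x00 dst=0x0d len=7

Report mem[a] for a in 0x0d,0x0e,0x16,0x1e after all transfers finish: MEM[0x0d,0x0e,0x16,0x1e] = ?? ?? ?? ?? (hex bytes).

#0 dst[0x00+4] := {0x88,0x80,0xda,0x3e}
#1 dst[0x15+5] := {0xda,0x3e,0x7d,0x10,0xd2}
#2 dst[0x05+2] := {0xda,0x3e}
#3 dst[0x0d+6] := {0x97,0xda,0x3e,0x7d,0x10,0xd2}
#4 dst[0x0b+4] := {0xc5,0x0f,0x51,0x24}
#5 dst[0x0d+7] := {0x88,0x80,0xda,0x3e,0x57,0xda,0x3e}
query mem[0x0d]=0x88, mem[0x0e]=0x80, mem[0x16]=0x3e, mem[0x1e]=0x24

MEM[0x0d,0x0e,0x16,0x1e] = 88 80 3e 24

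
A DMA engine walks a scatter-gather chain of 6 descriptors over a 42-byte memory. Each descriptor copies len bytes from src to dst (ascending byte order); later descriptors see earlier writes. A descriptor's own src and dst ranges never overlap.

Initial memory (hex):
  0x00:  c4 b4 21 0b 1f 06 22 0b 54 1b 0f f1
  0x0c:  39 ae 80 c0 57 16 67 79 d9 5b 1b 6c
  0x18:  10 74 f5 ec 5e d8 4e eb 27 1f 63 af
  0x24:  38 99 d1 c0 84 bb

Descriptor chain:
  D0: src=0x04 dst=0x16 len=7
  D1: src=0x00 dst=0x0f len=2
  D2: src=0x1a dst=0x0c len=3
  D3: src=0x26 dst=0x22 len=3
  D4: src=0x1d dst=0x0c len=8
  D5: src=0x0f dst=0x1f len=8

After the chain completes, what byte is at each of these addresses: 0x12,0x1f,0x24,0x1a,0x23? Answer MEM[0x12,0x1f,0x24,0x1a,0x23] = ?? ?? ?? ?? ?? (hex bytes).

[0] 0x04->0x16 len=7 : 1f 06 22 0b 54 1b 0f
[1] 0x00->0x0f len=2 : c4 b4
[2] 0x1a->0x0c len=3 : 54 1b 0f
[3] 0x26->0x22 len=3 : d1 c0 84
[4] 0x1d->0x0c len=8 : d8 4e eb 27 1f d1 c0 84
[5] 0x0f->0x1f len=8 : 27 1f d1 c0 84 d9 5b 1f
query mem[0x12]=0xc0, mem[0x1f]=0x27, mem[0x24]=0xd9, mem[0x1a]=0x54, mem[0x23]=0x84

MEM[0x12,0x1f,0x24,0x1a,0x23] = c0 27 d9 54 84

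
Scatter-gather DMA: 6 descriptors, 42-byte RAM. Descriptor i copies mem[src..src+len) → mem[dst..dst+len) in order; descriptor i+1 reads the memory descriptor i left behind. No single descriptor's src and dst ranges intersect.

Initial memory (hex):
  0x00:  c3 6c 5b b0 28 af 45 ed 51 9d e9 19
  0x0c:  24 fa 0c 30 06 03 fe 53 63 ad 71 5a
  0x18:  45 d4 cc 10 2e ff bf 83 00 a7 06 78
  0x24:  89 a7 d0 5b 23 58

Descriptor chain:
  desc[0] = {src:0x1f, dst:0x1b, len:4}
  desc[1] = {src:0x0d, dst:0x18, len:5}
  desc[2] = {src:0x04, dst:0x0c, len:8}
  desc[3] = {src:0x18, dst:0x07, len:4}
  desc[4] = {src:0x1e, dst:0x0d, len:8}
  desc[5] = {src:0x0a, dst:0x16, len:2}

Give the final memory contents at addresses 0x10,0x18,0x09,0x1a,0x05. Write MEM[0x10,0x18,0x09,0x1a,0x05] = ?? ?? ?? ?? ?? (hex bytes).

MEM[0x10,0x18,0x09,0x1a,0x05] = a7 fa 30 30 af

D0: mem[0x1b..0x1e] <- [83 00 a7 06]
D1: mem[0x18..0x1c] <- [fa 0c 30 06 03]
D2: mem[0x0c..0x13] <- [28 af 45 ed 51 9d e9 19]
D3: mem[0x07..0x0a] <- [fa 0c 30 06]
D4: mem[0x0d..0x14] <- [06 83 00 a7 06 78 89 a7]
D5: mem[0x16..0x17] <- [06 19]
query mem[0x10]=0xa7, mem[0x18]=0xfa, mem[0x09]=0x30, mem[0x1a]=0x30, mem[0x05]=0xaf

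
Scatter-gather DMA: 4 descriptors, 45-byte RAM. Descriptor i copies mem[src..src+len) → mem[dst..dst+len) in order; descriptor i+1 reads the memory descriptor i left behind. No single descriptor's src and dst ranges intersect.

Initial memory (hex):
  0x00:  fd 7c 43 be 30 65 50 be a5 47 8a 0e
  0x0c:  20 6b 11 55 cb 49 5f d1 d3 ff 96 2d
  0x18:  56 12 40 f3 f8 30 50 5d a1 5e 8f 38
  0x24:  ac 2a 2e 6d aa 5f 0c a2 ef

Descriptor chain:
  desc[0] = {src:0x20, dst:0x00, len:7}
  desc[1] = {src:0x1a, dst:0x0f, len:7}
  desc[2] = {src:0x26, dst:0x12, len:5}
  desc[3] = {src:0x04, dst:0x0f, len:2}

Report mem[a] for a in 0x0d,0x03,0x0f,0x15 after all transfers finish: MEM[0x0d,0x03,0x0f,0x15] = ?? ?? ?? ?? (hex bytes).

MEM[0x0d,0x03,0x0f,0x15] = 6b 38 ac 5f

D0: mem[0x00..0x06] <- [a1 5e 8f 38 ac 2a 2e]
D1: mem[0x0f..0x15] <- [40 f3 f8 30 50 5d a1]
D2: mem[0x12..0x16] <- [2e 6d aa 5f 0c]
D3: mem[0x0f..0x10] <- [ac 2a]
query mem[0x0d]=0x6b, mem[0x03]=0x38, mem[0x0f]=0xac, mem[0x15]=0x5f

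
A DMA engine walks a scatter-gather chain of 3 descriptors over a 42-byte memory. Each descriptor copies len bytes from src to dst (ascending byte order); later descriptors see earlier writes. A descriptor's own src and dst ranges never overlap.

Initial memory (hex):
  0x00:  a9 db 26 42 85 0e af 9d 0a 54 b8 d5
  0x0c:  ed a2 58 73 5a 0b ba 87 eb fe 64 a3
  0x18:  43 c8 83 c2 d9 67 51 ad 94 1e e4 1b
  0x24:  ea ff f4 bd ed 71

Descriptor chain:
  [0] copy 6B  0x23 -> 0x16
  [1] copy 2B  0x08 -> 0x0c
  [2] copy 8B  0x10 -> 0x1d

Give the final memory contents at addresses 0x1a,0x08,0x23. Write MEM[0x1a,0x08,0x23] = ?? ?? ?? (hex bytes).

D0: mem[0x16..0x1b] <- [1b ea ff f4 bd ed]
D1: mem[0x0c..0x0d] <- [0a 54]
D2: mem[0x1d..0x24] <- [5a 0b ba 87 eb fe 1b ea]
query mem[0x1a]=0xbd, mem[0x08]=0x0a, mem[0x23]=0x1b

MEM[0x1a,0x08,0x23] = bd 0a 1b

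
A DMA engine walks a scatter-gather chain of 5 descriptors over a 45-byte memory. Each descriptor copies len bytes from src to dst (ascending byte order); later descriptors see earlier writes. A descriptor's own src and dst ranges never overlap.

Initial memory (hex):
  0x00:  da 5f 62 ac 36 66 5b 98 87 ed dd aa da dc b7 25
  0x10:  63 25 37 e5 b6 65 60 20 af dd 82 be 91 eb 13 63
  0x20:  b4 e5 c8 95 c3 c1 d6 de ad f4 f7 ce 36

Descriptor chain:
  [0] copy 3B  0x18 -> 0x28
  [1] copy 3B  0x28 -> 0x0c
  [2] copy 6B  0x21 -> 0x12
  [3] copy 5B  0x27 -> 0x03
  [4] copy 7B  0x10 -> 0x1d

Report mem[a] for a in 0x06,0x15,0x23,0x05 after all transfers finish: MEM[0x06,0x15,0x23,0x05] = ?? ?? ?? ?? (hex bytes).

  after D0: wrote 3B at 0x28 = afdd82
  after D1: wrote 3B at 0x0c = afdd82
  after D2: wrote 6B at 0x12 = e5c895c3c1d6
  after D3: wrote 5B at 0x03 = deafdd82ce
  after D4: wrote 7B at 0x1d = 6325e5c895c3c1
query mem[0x06]=0x82, mem[0x15]=0xc3, mem[0x23]=0xc1, mem[0x05]=0xdd

MEM[0x06,0x15,0x23,0x05] = 82 c3 c1 dd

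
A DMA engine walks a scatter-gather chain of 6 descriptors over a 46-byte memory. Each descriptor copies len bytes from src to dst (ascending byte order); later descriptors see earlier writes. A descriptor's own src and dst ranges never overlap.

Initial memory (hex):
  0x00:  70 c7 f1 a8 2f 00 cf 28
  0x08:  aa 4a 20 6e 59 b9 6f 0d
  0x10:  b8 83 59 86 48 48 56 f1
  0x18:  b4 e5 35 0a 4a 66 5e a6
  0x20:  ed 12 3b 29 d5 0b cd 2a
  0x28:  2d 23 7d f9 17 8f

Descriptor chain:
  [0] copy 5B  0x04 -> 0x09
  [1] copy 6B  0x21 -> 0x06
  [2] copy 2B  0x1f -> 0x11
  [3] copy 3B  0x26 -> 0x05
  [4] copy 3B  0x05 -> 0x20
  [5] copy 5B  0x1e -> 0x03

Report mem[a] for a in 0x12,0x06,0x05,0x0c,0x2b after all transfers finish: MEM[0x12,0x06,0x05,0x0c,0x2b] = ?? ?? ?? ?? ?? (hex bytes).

#0 dst[0x09+5] := {0x2f,0x00,0xcf,0x28,0xaa}
#1 dst[0x06+6] := {0x12,0x3b,0x29,0xd5,0x0b,0xcd}
#2 dst[0x11+2] := {0xa6,0xed}
#3 dst[0x05+3] := {0xcd,0x2a,0x2d}
#4 dst[0x20+3] := {0xcd,0x2a,0x2d}
#5 dst[0x03+5] := {0x5e,0xa6,0xcd,0x2a,0x2d}
query mem[0x12]=0xed, mem[0x06]=0x2a, mem[0x05]=0xcd, mem[0x0c]=0x28, mem[0x2b]=0xf9

MEM[0x12,0x06,0x05,0x0c,0x2b] = ed 2a cd 28 f9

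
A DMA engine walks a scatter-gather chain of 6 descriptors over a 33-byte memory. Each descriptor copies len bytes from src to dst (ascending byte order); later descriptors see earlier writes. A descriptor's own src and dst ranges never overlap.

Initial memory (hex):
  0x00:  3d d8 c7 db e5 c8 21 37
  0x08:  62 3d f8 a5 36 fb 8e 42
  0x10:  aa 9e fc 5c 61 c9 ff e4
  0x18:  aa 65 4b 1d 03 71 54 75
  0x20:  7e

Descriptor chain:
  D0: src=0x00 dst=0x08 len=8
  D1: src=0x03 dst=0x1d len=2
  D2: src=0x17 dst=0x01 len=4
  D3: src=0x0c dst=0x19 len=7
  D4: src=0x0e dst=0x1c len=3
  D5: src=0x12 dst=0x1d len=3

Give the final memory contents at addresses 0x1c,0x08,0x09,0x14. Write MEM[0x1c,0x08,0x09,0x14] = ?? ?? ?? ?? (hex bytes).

MEM[0x1c,0x08,0x09,0x14] = 21 3d d8 61

D0: mem[0x08..0x0f] <- [3d d8 c7 db e5 c8 21 37]
D1: mem[0x1d..0x1e] <- [db e5]
D2: mem[0x01..0x04] <- [e4 aa 65 4b]
D3: mem[0x19..0x1f] <- [e5 c8 21 37 aa 9e fc]
D4: mem[0x1c..0x1e] <- [21 37 aa]
D5: mem[0x1d..0x1f] <- [fc 5c 61]
query mem[0x1c]=0x21, mem[0x08]=0x3d, mem[0x09]=0xd8, mem[0x14]=0x61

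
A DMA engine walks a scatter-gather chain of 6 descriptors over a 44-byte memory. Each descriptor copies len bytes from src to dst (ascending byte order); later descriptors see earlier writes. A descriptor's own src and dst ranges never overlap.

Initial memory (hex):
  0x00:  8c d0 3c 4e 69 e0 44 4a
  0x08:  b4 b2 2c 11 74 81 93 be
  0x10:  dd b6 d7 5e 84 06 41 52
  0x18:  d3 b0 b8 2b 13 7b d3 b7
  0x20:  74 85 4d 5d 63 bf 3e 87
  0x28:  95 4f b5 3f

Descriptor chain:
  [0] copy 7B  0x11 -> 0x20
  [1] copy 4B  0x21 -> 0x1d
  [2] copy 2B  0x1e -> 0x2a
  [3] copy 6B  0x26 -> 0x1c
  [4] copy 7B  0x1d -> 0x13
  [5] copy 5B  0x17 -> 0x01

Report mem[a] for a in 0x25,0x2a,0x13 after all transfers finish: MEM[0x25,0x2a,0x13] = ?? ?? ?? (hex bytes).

MEM[0x25,0x2a,0x13] = 41 5e 87

[0] 0x11->0x20 len=7 : b6 d7 5e 84 06 41 52
[1] 0x21->0x1d len=4 : d7 5e 84 06
[2] 0x1e->0x2a len=2 : 5e 84
[3] 0x26->0x1c len=6 : 52 87 95 4f 5e 84
[4] 0x1d->0x13 len=7 : 87 95 4f 5e 84 5e 84
[5] 0x17->0x01 len=5 : 84 5e 84 b8 2b
query mem[0x25]=0x41, mem[0x2a]=0x5e, mem[0x13]=0x87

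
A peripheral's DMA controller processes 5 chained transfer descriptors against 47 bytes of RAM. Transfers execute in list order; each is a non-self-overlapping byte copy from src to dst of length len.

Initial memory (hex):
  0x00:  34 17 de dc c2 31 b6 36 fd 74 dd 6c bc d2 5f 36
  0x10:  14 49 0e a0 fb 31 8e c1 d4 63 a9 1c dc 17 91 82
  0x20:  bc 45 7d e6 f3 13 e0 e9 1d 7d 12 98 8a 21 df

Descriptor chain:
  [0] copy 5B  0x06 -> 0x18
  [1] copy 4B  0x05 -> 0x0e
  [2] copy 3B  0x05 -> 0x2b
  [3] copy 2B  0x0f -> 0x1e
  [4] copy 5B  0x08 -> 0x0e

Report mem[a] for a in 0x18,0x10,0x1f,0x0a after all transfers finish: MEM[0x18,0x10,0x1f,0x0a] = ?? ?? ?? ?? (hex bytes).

MEM[0x18,0x10,0x1f,0x0a] = b6 dd 36 dd

D0: mem[0x18..0x1c] <- [b6 36 fd 74 dd]
D1: mem[0x0e..0x11] <- [31 b6 36 fd]
D2: mem[0x2b..0x2d] <- [31 b6 36]
D3: mem[0x1e..0x1f] <- [b6 36]
D4: mem[0x0e..0x12] <- [fd 74 dd 6c bc]
query mem[0x18]=0xb6, mem[0x10]=0xdd, mem[0x1f]=0x36, mem[0x0a]=0xdd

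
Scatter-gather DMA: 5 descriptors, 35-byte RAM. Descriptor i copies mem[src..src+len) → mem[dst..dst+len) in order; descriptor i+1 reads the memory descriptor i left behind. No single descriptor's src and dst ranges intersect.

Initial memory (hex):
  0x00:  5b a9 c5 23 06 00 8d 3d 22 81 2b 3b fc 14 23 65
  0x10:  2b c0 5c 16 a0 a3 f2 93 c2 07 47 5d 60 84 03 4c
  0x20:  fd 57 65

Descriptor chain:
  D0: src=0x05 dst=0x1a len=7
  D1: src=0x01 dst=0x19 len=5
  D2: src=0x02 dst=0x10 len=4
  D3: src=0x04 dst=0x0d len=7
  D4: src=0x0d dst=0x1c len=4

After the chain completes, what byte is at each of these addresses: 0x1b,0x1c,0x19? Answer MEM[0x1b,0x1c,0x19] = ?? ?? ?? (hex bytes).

#0 dst[0x1a+7] := {0x00,0x8d,0x3d,0x22,0x81,0x2b,0x3b}
#1 dst[0x19+5] := {0xa9,0xc5,0x23,0x06,0x00}
#2 dst[0x10+4] := {0xc5,0x23,0x06,0x00}
#3 dst[0x0d+7] := {0x06,0x00,0x8d,0x3d,0x22,0x81,0x2b}
#4 dst[0x1c+4] := {0x06,0x00,0x8d,0x3d}
query mem[0x1b]=0x23, mem[0x1c]=0x06, mem[0x19]=0xa9

MEM[0x1b,0x1c,0x19] = 23 06 a9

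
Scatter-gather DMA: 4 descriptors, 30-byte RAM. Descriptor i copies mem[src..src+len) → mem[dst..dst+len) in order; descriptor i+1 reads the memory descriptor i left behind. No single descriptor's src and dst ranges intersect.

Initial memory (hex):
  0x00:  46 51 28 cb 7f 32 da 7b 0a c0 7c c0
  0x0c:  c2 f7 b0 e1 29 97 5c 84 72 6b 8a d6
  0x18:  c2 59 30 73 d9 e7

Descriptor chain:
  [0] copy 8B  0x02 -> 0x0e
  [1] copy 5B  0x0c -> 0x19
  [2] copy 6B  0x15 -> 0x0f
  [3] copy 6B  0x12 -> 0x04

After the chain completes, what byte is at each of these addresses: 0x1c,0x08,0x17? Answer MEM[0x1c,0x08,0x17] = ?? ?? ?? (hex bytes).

MEM[0x1c,0x08,0x17] = cb 8a d6

  after D0: wrote 8B at 0x0e = 28cb7f32da7b0ac0
  after D1: wrote 5B at 0x19 = c2f728cb7f
  after D2: wrote 6B at 0x0f = c08ad6c2c2f7
  after D3: wrote 6B at 0x04 = c2c2f7c08ad6
query mem[0x1c]=0xcb, mem[0x08]=0x8a, mem[0x17]=0xd6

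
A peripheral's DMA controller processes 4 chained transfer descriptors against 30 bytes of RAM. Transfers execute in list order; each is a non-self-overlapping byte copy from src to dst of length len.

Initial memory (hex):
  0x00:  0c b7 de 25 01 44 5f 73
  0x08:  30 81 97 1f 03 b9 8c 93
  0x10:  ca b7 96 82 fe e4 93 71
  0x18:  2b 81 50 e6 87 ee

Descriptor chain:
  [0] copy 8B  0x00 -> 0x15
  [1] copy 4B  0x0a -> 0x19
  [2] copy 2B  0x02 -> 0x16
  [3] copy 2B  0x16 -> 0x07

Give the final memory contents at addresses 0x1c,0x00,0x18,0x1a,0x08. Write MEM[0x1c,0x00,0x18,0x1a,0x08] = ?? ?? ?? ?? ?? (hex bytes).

D0: mem[0x15..0x1c] <- [0c b7 de 25 01 44 5f 73]
D1: mem[0x19..0x1c] <- [97 1f 03 b9]
D2: mem[0x16..0x17] <- [de 25]
D3: mem[0x07..0x08] <- [de 25]
query mem[0x1c]=0xb9, mem[0x00]=0x0c, mem[0x18]=0x25, mem[0x1a]=0x1f, mem[0x08]=0x25

MEM[0x1c,0x00,0x18,0x1a,0x08] = b9 0c 25 1f 25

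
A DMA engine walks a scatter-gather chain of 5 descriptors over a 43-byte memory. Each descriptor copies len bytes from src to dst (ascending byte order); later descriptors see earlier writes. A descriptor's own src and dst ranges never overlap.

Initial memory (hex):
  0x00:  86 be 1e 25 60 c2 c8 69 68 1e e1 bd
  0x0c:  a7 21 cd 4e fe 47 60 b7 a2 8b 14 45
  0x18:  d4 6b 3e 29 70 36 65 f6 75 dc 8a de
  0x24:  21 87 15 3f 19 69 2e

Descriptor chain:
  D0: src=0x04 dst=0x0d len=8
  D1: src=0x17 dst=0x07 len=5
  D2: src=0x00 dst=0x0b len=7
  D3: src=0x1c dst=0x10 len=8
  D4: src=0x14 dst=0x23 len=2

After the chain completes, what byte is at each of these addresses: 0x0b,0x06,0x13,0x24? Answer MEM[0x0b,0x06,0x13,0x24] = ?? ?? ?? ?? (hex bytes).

D0: mem[0x0d..0x14] <- [60 c2 c8 69 68 1e e1 bd]
D1: mem[0x07..0x0b] <- [45 d4 6b 3e 29]
D2: mem[0x0b..0x11] <- [86 be 1e 25 60 c2 c8]
D3: mem[0x10..0x17] <- [70 36 65 f6 75 dc 8a de]
D4: mem[0x23..0x24] <- [75 dc]
query mem[0x0b]=0x86, mem[0x06]=0xc8, mem[0x13]=0xf6, mem[0x24]=0xdc

MEM[0x0b,0x06,0x13,0x24] = 86 c8 f6 dc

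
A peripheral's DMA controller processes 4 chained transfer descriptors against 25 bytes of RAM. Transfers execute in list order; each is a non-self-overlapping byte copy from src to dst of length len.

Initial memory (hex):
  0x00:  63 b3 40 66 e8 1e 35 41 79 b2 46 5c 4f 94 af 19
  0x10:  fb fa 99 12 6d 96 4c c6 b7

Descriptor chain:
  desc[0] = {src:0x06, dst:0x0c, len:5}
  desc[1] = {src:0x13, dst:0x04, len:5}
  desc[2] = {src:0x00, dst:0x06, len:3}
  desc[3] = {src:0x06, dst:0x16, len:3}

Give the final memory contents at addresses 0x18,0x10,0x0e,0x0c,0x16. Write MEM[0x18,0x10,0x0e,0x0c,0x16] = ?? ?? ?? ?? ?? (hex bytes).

MEM[0x18,0x10,0x0e,0x0c,0x16] = 40 46 79 35 63

[0] 0x06->0x0c len=5 : 35 41 79 b2 46
[1] 0x13->0x04 len=5 : 12 6d 96 4c c6
[2] 0x00->0x06 len=3 : 63 b3 40
[3] 0x06->0x16 len=3 : 63 b3 40
query mem[0x18]=0x40, mem[0x10]=0x46, mem[0x0e]=0x79, mem[0x0c]=0x35, mem[0x16]=0x63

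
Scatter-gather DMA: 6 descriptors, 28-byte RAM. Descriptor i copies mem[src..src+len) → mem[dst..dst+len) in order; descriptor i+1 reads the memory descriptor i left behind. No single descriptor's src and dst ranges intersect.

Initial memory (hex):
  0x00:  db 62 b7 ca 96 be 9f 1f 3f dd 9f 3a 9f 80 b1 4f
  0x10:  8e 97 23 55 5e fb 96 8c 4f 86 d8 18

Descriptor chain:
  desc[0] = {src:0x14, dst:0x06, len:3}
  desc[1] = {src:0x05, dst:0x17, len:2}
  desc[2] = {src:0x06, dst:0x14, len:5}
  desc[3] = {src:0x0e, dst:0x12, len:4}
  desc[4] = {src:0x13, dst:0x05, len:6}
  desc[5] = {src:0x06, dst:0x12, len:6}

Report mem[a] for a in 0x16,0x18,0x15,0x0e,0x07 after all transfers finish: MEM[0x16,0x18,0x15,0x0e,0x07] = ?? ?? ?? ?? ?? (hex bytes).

  after D0: wrote 3B at 0x06 = 5efb96
  after D1: wrote 2B at 0x17 = be5e
  after D2: wrote 5B at 0x14 = 5efb96dd9f
  after D3: wrote 4B at 0x12 = b14f8e97
  after D4: wrote 6B at 0x05 = 4f8e9796dd9f
  after D5: wrote 6B at 0x12 = 8e9796dd9f3a
query mem[0x16]=0x9f, mem[0x18]=0x9f, mem[0x15]=0xdd, mem[0x0e]=0xb1, mem[0x07]=0x97

MEM[0x16,0x18,0x15,0x0e,0x07] = 9f 9f dd b1 97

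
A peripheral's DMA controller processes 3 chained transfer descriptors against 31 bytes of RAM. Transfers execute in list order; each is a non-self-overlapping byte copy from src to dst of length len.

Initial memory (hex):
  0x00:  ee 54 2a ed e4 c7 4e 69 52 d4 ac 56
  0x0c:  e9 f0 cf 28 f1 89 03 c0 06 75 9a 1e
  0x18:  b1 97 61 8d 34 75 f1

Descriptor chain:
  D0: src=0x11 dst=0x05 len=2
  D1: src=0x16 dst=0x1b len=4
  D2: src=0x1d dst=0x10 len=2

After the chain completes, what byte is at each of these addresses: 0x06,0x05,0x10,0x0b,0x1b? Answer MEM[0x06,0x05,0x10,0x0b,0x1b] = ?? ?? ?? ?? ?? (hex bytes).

[0] 0x11->0x05 len=2 : 89 03
[1] 0x16->0x1b len=4 : 9a 1e b1 97
[2] 0x1d->0x10 len=2 : b1 97
query mem[0x06]=0x03, mem[0x05]=0x89, mem[0x10]=0xb1, mem[0x0b]=0x56, mem[0x1b]=0x9a

MEM[0x06,0x05,0x10,0x0b,0x1b] = 03 89 b1 56 9a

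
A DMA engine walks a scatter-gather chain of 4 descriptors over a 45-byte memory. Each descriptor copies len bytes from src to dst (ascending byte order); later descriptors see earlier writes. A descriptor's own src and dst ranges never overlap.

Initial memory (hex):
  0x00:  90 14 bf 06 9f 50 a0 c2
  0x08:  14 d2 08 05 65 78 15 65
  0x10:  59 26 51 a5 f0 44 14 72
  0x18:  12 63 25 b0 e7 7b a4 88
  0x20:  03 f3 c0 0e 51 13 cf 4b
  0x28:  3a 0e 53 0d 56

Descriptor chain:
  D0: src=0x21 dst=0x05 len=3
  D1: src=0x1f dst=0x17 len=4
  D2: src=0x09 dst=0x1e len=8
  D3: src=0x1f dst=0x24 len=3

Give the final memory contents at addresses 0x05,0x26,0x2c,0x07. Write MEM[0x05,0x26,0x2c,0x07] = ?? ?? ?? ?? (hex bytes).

MEM[0x05,0x26,0x2c,0x07] = f3 65 56 0e

  after D0: wrote 3B at 0x05 = f3c00e
  after D1: wrote 4B at 0x17 = 8803f3c0
  after D2: wrote 8B at 0x1e = d208056578156559
  after D3: wrote 3B at 0x24 = 080565
query mem[0x05]=0xf3, mem[0x26]=0x65, mem[0x2c]=0x56, mem[0x07]=0x0e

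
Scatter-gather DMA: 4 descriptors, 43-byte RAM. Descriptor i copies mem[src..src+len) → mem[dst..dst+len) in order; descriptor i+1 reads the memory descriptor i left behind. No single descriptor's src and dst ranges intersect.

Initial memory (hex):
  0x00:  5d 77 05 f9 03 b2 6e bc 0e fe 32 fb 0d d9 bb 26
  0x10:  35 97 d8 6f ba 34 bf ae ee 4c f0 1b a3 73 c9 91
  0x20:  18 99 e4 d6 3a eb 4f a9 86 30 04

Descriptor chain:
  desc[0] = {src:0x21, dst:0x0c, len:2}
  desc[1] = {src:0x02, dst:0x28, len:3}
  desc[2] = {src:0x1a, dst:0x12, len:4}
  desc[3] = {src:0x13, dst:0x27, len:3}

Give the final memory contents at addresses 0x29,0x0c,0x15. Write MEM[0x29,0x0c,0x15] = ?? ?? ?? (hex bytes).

MEM[0x29,0x0c,0x15] = 73 99 73

  after D0: wrote 2B at 0x0c = 99e4
  after D1: wrote 3B at 0x28 = 05f903
  after D2: wrote 4B at 0x12 = f01ba373
  after D3: wrote 3B at 0x27 = 1ba373
query mem[0x29]=0x73, mem[0x0c]=0x99, mem[0x15]=0x73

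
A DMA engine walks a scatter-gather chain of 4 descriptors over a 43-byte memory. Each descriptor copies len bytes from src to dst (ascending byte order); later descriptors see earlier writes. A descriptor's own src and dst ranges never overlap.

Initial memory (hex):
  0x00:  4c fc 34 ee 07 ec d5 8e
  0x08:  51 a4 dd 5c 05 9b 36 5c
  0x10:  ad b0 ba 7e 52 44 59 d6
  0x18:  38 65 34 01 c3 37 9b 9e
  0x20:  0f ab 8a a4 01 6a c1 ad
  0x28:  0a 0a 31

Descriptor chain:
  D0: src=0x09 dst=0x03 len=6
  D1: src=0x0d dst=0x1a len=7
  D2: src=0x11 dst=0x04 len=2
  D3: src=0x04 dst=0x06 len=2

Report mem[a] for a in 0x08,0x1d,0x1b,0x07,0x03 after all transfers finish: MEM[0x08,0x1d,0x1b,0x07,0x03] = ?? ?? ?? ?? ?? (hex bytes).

MEM[0x08,0x1d,0x1b,0x07,0x03] = 36 ad 36 ba a4

#0 dst[0x03+6] := {0xa4,0xdd,0x5c,0x05,0x9b,0x36}
#1 dst[0x1a+7] := {0x9b,0x36,0x5c,0xad,0xb0,0xba,0x7e}
#2 dst[0x04+2] := {0xb0,0xba}
#3 dst[0x06+2] := {0xb0,0xba}
query mem[0x08]=0x36, mem[0x1d]=0xad, mem[0x1b]=0x36, mem[0x07]=0xba, mem[0x03]=0xa4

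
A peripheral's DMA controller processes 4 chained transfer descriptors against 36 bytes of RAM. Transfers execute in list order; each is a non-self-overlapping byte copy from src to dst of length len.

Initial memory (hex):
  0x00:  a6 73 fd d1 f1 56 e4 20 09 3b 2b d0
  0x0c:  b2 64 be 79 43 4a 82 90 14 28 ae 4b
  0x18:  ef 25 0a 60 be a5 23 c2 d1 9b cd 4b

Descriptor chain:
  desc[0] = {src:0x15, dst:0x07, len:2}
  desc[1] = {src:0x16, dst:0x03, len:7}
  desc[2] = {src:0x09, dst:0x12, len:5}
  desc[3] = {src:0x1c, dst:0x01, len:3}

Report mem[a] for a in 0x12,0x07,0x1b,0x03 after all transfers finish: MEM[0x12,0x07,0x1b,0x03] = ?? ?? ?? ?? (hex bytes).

D0: mem[0x07..0x08] <- [28 ae]
D1: mem[0x03..0x09] <- [ae 4b ef 25 0a 60 be]
D2: mem[0x12..0x16] <- [be 2b d0 b2 64]
D3: mem[0x01..0x03] <- [be a5 23]
query mem[0x12]=0xbe, mem[0x07]=0x0a, mem[0x1b]=0x60, mem[0x03]=0x23

MEM[0x12,0x07,0x1b,0x03] = be 0a 60 23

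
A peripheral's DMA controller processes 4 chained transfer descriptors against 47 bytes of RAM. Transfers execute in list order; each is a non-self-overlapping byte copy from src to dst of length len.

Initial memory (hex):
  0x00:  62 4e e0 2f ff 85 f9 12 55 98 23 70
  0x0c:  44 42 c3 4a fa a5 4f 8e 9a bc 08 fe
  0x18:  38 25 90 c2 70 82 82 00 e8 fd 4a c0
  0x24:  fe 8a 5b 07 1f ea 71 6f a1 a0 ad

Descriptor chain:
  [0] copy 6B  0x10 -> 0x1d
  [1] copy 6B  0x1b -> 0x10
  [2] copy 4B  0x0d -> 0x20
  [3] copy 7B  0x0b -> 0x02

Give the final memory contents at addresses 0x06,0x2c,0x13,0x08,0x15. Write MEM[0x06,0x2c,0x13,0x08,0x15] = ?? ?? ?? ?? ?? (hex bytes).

#0 dst[0x1d+6] := {0xfa,0xa5,0x4f,0x8e,0x9a,0xbc}
#1 dst[0x10+6] := {0xc2,0x70,0xfa,0xa5,0x4f,0x8e}
#2 dst[0x20+4] := {0x42,0xc3,0x4a,0xc2}
#3 dst[0x02+7] := {0x70,0x44,0x42,0xc3,0x4a,0xc2,0x70}
query mem[0x06]=0x4a, mem[0x2c]=0xa1, mem[0x13]=0xa5, mem[0x08]=0x70, mem[0x15]=0x8e

MEM[0x06,0x2c,0x13,0x08,0x15] = 4a a1 a5 70 8e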